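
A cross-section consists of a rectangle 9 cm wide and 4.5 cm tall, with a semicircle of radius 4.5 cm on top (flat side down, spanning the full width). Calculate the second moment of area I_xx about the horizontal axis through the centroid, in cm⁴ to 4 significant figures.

Break the section into simple shapes (no overlaps), measuring from the bottom-left corner of the bounding box.
Rectangular body: 9 × 4.5, A = 40.5 cm², y = 2.25 cm, Ī = 68.3438 cm⁴.
Semicircular cap: semicircle r = 4.5, A = 31.8086 cm², y = 6.40986 cm, Ī = 45.0072 cm⁴.
Centroid: ȳ = ΣA·y / ΣA = 4.07993 cm.
Transfer each piece to the horizontal axis through the centroid using Ī + A·d² with d = y − 4.07993:
  rectangular body: d = -1.82993 cm → contributes +203.963 cm⁴
  semicircular cap: d = 2.32993 cm → contributes +217.683 cm⁴
Total I = 421.646 cm⁴.

I_xx ≈ 421.6 cm⁴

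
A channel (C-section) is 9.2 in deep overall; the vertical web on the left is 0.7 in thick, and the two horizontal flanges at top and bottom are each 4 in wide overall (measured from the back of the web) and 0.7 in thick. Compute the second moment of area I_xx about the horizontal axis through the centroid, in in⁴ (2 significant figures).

I_xx ≈ 130 in⁴

Break the section into simple shapes (no overlaps), measuring from the bottom-left corner of the bounding box.
Web: 0.7 × 9.2, A = 6.44 in², y = 4.6 in, Ī = 45.42 in⁴.
Top flange (beyond web): 3.3 × 0.7, A = 2.31 in², y = 8.85 in, Ī = 0.09433 in⁴.
Bottom flange (beyond web): 3.3 × 0.7, A = 2.31 in², y = 0.35 in, Ī = 0.09433 in⁴.
By symmetry the centroid is at mid-height, ȳ = 4.6 in.
Transfer each piece to the horizontal axis through the centroid using Ī + A·d² with d = y − 4.6:
  web: d = 0 in → contributes +45.42 in⁴
  top flange (beyond web): d = 4.25 in → contributes +41.82 in⁴
  bottom flange (beyond web): d = -4.25 in → contributes +41.82 in⁴
Total I = 129.1 in⁴.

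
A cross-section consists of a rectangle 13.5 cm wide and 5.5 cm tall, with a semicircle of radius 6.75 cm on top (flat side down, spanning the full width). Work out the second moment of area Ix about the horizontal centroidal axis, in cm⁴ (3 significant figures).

Decompose the section into non-overlapping parts with the origin at the bottom-left of its bounding rectangle.
Rectangular body: 13.5 × 5.5, A = 74.25 cm², y = 2.75 cm, Ī = 187.17 cm⁴.
Semicircular cap: semicircle r = 6.75, A = 71.569 cm², y = 8.3648 cm, Ī = 227.85 cm⁴.
Centroid: ȳ = ΣA·y / ΣA = 5.5058 cm.
Transfer each piece to the horizontal centroidal axis using Ī + A·d² with d = y − 5.5058:
  rectangular body: d = -2.7558 cm → contributes +751.05 cm⁴
  semicircular cap: d = 2.859 cm → contributes +812.85 cm⁴
Total I = 1563.9 cm⁴.

Ix ≈ 1560 cm⁴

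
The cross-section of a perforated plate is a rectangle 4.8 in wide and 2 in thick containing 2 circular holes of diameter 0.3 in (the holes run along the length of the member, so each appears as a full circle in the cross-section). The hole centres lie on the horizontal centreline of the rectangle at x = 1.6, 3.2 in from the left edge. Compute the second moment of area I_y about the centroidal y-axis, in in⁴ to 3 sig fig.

I_y ≈ 18.3 in⁴

Break the section into simple shapes (no overlaps), measuring from the bottom-left corner of the bounding box.
Plate: 4.8 × 2, A = 9.6 in², x = 2.4 in, Ī = 18.432 in⁴.
Hole 1 (subtracted): ⌀0.3, A = 0.070686 in², x = 1.6 in, Ī = 0.00039761 in⁴.
Hole 2 (subtracted): ⌀0.3, A = 0.070686 in², x = 3.2 in, Ī = 0.00039761 in⁴.
By symmetry the centroid is at mid-width, x̄ = 2.4 in.
Transfer each piece to the centroidal y-axis using Ī + A·d² with d = x − 2.4:
  plate: d = 0 in → contributes +18.432 in⁴
  hole 1: d = -0.8 in → contributes −0.045637 in⁴
  hole 2: d = 0.8 in → contributes −0.045637 in⁴
Total I = 18.341 in⁴.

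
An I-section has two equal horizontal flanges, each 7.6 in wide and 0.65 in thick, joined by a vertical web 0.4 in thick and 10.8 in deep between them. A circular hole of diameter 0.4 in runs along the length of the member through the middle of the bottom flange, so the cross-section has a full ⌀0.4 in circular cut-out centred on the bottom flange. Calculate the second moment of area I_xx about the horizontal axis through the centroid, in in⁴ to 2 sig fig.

I_xx ≈ 360 in⁴

Treat the section as a set of non-overlapping primitives; coordinates are from the bounding-box lower-left.
Bottom flange: 7.6 × 0.65, A = 4.94 in², y = 0.325 in, Ī = 0.1739 in⁴.
Web: 0.4 × 10.8, A = 4.32 in², y = 6.05 in, Ī = 41.99 in⁴.
Top flange: 7.6 × 0.65, A = 4.94 in², y = 11.78 in, Ī = 0.1739 in⁴.
Hole (subtracted): ⌀0.4, A = 0.1257 in², y = 0.325 in, Ī = 0.001257 in⁴.
Centroid: ȳ = ΣA·y / ΣA = 6.101 in.
Transfer each piece to the horizontal axis through the centroid using Ī + A·d² with d = y − 6.101:
  bottom flange: d = -5.776 in → contributes +165 in⁴
  web: d = -0.05112 in → contributes +42 in⁴
  top flange: d = 5.674 in → contributes +159.2 in⁴
  hole: d = -5.776 in → contributes −4.194 in⁴
Total I = 362 in⁴.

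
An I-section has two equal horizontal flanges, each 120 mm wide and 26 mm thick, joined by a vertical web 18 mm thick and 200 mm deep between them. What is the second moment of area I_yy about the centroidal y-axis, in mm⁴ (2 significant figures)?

I_yy ≈ 7.6 × 10⁶ mm⁴

Split into non-overlapping primitives; take the origin at the lower-left of the bounding box.
Bottom flange: 120 × 26, A = 3 120 mm², x = 60 mm, Ī = 3 744 000 mm⁴.
Web: 18 × 200, A = 3 600 mm², x = 60 mm, Ī = 97 200 mm⁴.
Top flange: 120 × 26, A = 3 120 mm², x = 60 mm, Ī = 3 744 000 mm⁴.
By symmetry the centroid is at mid-width, x̄ = 60 mm.
All pieces are centred on the centroidal y-axis, so I = ΣĪ = 7 585 200 mm⁴.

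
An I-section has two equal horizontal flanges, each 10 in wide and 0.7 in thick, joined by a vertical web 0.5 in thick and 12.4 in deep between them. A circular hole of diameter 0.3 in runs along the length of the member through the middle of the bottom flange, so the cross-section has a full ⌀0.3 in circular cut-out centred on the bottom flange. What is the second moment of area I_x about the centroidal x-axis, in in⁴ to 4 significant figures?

Decompose the section into non-overlapping parts with the origin at the bottom-left of its bounding rectangle.
Bottom flange: 10 × 0.7, A = 7 in², y = 0.35 in, Ī = 0.285833 in⁴.
Web: 0.5 × 12.4, A = 6.2 in², y = 6.9 in, Ī = 79.4427 in⁴.
Top flange: 10 × 0.7, A = 7 in², y = 13.45 in, Ī = 0.285833 in⁴.
Hole (subtracted): ⌀0.3, A = 0.0706858 in², y = 0.35 in, Ī = 0.000397608 in⁴.
Centroid: ȳ = ΣA·y / ΣA = 6.923 in.
Transfer each piece to the centroidal x-axis using Ī + A·d² with d = y − 6.923:
  bottom flange: d = -6.573 in → contributes +302.716 in⁴
  web: d = -0.0230009 in → contributes +79.4459 in⁴
  top flange: d = 6.527 in → contributes +298.498 in⁴
  hole: d = -6.573 in → contributes −3.05433 in⁴
Total I = 677.606 in⁴.

I_x ≈ 677.6 in⁴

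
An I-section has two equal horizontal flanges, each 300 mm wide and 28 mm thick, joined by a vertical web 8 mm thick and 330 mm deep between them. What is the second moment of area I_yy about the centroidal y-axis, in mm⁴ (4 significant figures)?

Treat the section as a set of non-overlapping primitives; coordinates are from the bounding-box lower-left.
Bottom flange: 300 × 28, A = 8 400 mm², x = 150 mm, Ī = 63 000 000 mm⁴.
Web: 8 × 330, A = 2 640 mm², x = 150 mm, Ī = 14 080 mm⁴.
Top flange: 300 × 28, A = 8 400 mm², x = 150 mm, Ī = 63 000 000 mm⁴.
By symmetry the centroid is at mid-width, x̄ = 150 mm.
All pieces are centred on the centroidal y-axis, so I = ΣĪ = 126 014 080 mm⁴.

I_yy ≈ 1.260 × 10⁸ mm⁴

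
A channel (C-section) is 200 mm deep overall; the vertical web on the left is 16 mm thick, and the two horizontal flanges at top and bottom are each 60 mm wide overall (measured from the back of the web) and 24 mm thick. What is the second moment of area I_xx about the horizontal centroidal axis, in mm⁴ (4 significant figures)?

Split into non-overlapping primitives; take the origin at the lower-left of the bounding box.
Web: 16 × 200, A = 3 200 mm², y = 100 mm, Ī = 10 666 667 mm⁴.
Top flange (beyond web): 44 × 24, A = 1 056 mm², y = 188 mm, Ī = 50 688 mm⁴.
Bottom flange (beyond web): 44 × 24, A = 1 056 mm², y = 12 mm, Ī = 50 688 mm⁴.
By symmetry the centroid is at mid-height, ȳ = 100 mm.
Transfer each piece to the horizontal centroidal axis using Ī + A·d² with d = y − 100:
  web: d = 0 mm → contributes +10 666 667 mm⁴
  top flange (beyond web): d = 88 mm → contributes +8 228 352 mm⁴
  bottom flange (beyond web): d = -88 mm → contributes +8 228 352 mm⁴
Total I = 27 123 371 mm⁴.

I_xx ≈ 2.712 × 10⁷ mm⁴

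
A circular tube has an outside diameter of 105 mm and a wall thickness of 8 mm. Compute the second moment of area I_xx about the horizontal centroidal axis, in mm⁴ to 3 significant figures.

Decompose the section into non-overlapping parts with the origin at the bottom-left of its bounding rectangle.
Outer circle: ⌀105, A = 8 659 mm², y = 52.5 mm, Ī = 5 966 602 mm⁴.
Bore (subtracted): ⌀89, A = 6221.1 mm², y = 52.5 mm, Ī = 3 079 853 mm⁴.
By symmetry the centroid is at mid-height, ȳ = 52.5 mm.
All pieces are centred on the horizontal centroidal axis, so I = ΣĪ (holes subtracted) = 2 886 750 mm⁴.

I_xx ≈ 2.89 × 10⁶ mm⁴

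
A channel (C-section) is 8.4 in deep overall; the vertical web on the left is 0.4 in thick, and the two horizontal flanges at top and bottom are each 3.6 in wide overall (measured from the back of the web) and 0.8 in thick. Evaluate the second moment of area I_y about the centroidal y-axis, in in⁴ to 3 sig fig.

Decompose the section into non-overlapping parts with the origin at the bottom-left of its bounding rectangle.
Web: 0.4 × 8.4, A = 3.36 in², x = 0.2 in, Ī = 0.0448 in⁴.
Top flange (beyond web): 3.2 × 0.8, A = 2.56 in², x = 2 in, Ī = 2.1845 in⁴.
Bottom flange (beyond web): 3.2 × 0.8, A = 2.56 in², x = 2 in, Ī = 2.1845 in⁴.
Centroid: x̄ = ΣA·x / ΣA = 1.2868 in.
Transfer each piece to the centroidal y-axis using Ī + A·d² with d = x − 1.2868:
  web: d = -1.0868 in → contributes +4.0134 in⁴
  top flange (beyond web): d = 0.71321 in → contributes +3.4867 in⁴
  bottom flange (beyond web): d = 0.71321 in → contributes +3.4867 in⁴
Total I = 10.987 in⁴.

I_y ≈ 11.0 in⁴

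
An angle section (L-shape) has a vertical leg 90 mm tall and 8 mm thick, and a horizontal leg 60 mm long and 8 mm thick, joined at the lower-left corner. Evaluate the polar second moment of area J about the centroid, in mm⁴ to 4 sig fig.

J ≈ 1.266 × 10⁶ mm⁴

Treat the section as a set of non-overlapping primitives; coordinates are from the bounding-box lower-left.
Vertical leg: 8 × 90, A = 720 mm², y = 45 mm, Ī = 486 000 mm⁴.
Horizontal leg (remainder): 52 × 8, A = 416 mm², y = 4 mm, Ī = 2218.67 mm⁴.
Centroid: ȳ = ΣA·y / ΣA = 29.9859 mm.
Transfer each piece to the centroidal x-axis using Ī + A·d² with d = y − 29.9859:
  vertical leg: d = 15.0141 mm → contributes +648 304 mm⁴
  horizontal leg (remainder): d = -25.9859 mm → contributes +283 130 mm⁴
Total I = 931 434 mm⁴.
For the y-axis: x̄ = 14.9859 mm.
Repeating about the centroidal y-axis gives I_y = 334 874 mm⁴.
Polar second moment: J = I_x + I_y = 1 266 309 mm⁴.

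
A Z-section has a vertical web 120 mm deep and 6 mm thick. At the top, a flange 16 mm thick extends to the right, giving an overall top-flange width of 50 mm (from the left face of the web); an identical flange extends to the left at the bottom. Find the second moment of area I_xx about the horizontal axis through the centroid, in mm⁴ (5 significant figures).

Treat the section as a set of non-overlapping primitives; coordinates are from the bounding-box lower-left.
Web: 6 × 120, A = 720 mm², y = 60 mm, Ī = 864 000 mm⁴.
Top flange (beyond web): 44 × 16, A = 704 mm², y = 112 mm, Ī = 15018.67 mm⁴.
Bottom flange (beyond web): 44 × 16, A = 704 mm², y = 8 mm, Ī = 15018.67 mm⁴.
Centroid: ȳ = ΣA·y / ΣA = 60 mm.
Transfer each piece to the horizontal axis through the centroid using Ī + A·d² with d = y − 60:
  web: d = 0 mm → contributes +864 000 mm⁴
  top flange (beyond web): d = 52 mm → contributes +1 918 635 mm⁴
  bottom flange (beyond web): d = -52 mm → contributes +1 918 635 mm⁴
Total I = 4 701 269 mm⁴.

I_xx ≈ 4.7013 × 10⁶ mm⁴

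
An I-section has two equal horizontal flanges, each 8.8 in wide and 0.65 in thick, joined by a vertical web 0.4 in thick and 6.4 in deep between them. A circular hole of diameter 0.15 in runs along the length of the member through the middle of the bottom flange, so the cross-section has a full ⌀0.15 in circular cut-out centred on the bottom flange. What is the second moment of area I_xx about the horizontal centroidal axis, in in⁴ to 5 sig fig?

I_xx ≈ 151.07 in⁴

Treat the section as a set of non-overlapping primitives; coordinates are from the bounding-box lower-left.
Bottom flange: 8.8 × 0.65, A = 5.72 in², y = 0.325 in, Ī = 0.2013917 in⁴.
Web: 0.4 × 6.4, A = 2.56 in², y = 3.85 in, Ī = 8.738133 in⁴.
Top flange: 8.8 × 0.65, A = 5.72 in², y = 7.375 in, Ī = 0.2013917 in⁴.
Hole (subtracted): ⌀0.15, A = 0.01767146 in², y = 0.325 in, Ī = 0.00002485049 in⁴.
Centroid: ȳ = ΣA·y / ΣA = 3.854455 in.
Transfer each piece to the horizontal centroidal axis using Ī + A·d² with d = y − 3.854455:
  bottom flange: d = -3.529455 in → contributes +71.45573 in⁴
  web: d = -0.004455044 in → contributes +8.738184 in⁴
  top flange: d = 3.520545 in → contributes +71.09643 in⁴
  hole: d = -3.529455 in → contributes −0.2201591 in⁴
Total I = 151.0702 in⁴.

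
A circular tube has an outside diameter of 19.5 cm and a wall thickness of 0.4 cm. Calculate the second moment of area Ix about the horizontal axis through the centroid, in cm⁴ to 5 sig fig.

Ix ≈ 1095.0 cm⁴

Break the section into simple shapes (no overlaps), measuring from the bottom-left corner of the bounding box.
Outer circle: ⌀19.5, A = 298.6477 cm², y = 9.75 cm, Ī = 7097.548 cm⁴.
Bore (subtracted): ⌀18.7, A = 274.6459 cm², y = 9.75 cm, Ī = 6002.557 cm⁴.
By symmetry the centroid is at mid-height, ȳ = 9.75 cm.
All pieces are centred on the horizontal axis through the centroid, so I = ΣĪ (holes subtracted) = 1094.991 cm⁴.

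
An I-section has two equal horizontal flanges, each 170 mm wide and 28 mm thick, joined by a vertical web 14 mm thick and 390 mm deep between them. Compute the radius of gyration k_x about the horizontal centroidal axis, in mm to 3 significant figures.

Break the section into simple shapes (no overlaps), measuring from the bottom-left corner of the bounding box.
Bottom flange: 170 × 28, A = 4 760 mm², y = 14 mm, Ī = 310 987 mm⁴.
Web: 14 × 390, A = 5 460 mm², y = 223 mm, Ī = 69 205 500 mm⁴.
Top flange: 170 × 28, A = 4 760 mm², y = 432 mm, Ī = 310 987 mm⁴.
By symmetry the centroid is at mid-height, ȳ = 223 mm.
Transfer each piece to the horizontal centroidal axis using Ī + A·d² with d = y − 223:
  bottom flange: d = -209 mm → contributes +208 232 547 mm⁴
  web: d = 0 mm → contributes +69 205 500 mm⁴
  top flange: d = 209 mm → contributes +208 232 547 mm⁴
Total I = 485 670 593 mm⁴.
Radius of gyration: k = √(I/A) = √(485 670 593 / 14 980) = 180.06 mm.

k_x ≈ 180 mm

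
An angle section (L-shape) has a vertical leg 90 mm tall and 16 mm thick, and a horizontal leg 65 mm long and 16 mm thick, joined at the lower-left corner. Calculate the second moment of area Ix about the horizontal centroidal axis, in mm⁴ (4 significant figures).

Ix ≈ 1.684 × 10⁶ mm⁴

Treat the section as a set of non-overlapping primitives; coordinates are from the bounding-box lower-left.
Vertical leg: 16 × 90, A = 1 440 mm², y = 45 mm, Ī = 972 000 mm⁴.
Horizontal leg (remainder): 49 × 16, A = 784 mm², y = 8 mm, Ī = 16725.3 mm⁴.
Centroid: ȳ = ΣA·y / ΣA = 31.9568 mm.
Transfer each piece to the horizontal centroidal axis using Ī + A·d² with d = y − 31.9568:
  vertical leg: d = 13.0432 mm → contributes +1 216 979 mm⁴
  horizontal leg (remainder): d = -23.9568 mm → contributes +466 686 mm⁴
Total I = 1 683 665 mm⁴.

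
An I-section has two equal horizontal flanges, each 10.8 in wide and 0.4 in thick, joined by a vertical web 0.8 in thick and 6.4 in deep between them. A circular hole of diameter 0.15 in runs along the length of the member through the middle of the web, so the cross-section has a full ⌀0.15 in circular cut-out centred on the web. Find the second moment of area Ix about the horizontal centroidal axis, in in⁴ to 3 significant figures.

Ix ≈ 117 in⁴

Treat the section as a set of non-overlapping primitives; coordinates are from the bounding-box lower-left.
Bottom flange: 10.8 × 0.4, A = 4.32 in², y = 0.2 in, Ī = 0.0576 in⁴.
Web: 0.8 × 6.4, A = 5.12 in², y = 3.6 in, Ī = 17.476 in⁴.
Top flange: 10.8 × 0.4, A = 4.32 in², y = 7 in, Ī = 0.0576 in⁴.
Hole (subtracted): ⌀0.15, A = 0.017671 in², y = 3.6 in, Ī = 0.00002485 in⁴.
By symmetry the centroid is at mid-height, ȳ = 3.6 in.
Transfer each piece to the horizontal centroidal axis using Ī + A·d² with d = y − 3.6:
  bottom flange: d = -3.4 in → contributes +49.997 in⁴
  web: d = 0 in → contributes +17.476 in⁴
  top flange: d = 3.4 in → contributes +49.997 in⁴
  hole: d = 0 in → contributes −0.00002485 in⁴
Total I = 117.47 in⁴.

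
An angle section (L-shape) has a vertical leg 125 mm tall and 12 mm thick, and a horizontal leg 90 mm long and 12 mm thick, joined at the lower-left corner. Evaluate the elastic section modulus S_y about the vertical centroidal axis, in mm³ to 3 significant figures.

Treat the section as a set of non-overlapping primitives; coordinates are from the bounding-box lower-left.
Vertical leg: 12 × 125, A = 1 500 mm², x = 6 mm, Ī = 18 000 mm⁴.
Horizontal leg (remainder): 78 × 12, A = 936 mm², x = 51 mm, Ī = 474 552 mm⁴.
Centroid: x̄ = ΣA·x / ΣA = 23.291 mm.
Transfer each piece to the vertical centroidal axis using Ī + A·d² with d = x − 23.291:
  vertical leg: d = -17.291 mm → contributes +466 449 mm⁴
  horizontal leg (remainder): d = 27.709 mm → contributes +1 193 221 mm⁴
Total I = 1 659 670 mm⁴.
Extreme fibre distance c = 66.709 mm; S = I/c = 24 879 mm³.

S_y ≈ 2.49 × 10⁴ mm³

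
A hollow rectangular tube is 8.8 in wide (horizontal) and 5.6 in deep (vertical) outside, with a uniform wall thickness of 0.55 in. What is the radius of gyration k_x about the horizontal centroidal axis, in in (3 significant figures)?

k_x ≈ 2.19 in

Treat the section as a set of non-overlapping primitives; coordinates are from the bounding-box lower-left.
Outer rectangle: 8.8 × 5.6, A = 49.28 in², y = 2.8 in, Ī = 128.79 in⁴.
Inner void (subtracted): 7.7 × 4.5, A = 34.65 in², y = 2.8 in, Ī = 58.472 in⁴.
By symmetry the centroid is at mid-height, ȳ = 2.8 in.
All pieces are centred on the horizontal centroidal axis, so I = ΣĪ (holes subtracted) = 70.313 in⁴.
Radius of gyration: k = √(I/A) = √(70.313 / 14.63) = 2.1923 in.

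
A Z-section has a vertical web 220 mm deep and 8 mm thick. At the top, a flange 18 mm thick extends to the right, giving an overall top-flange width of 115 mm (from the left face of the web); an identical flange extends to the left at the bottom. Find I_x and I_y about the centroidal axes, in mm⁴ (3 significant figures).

Break the section into simple shapes (no overlaps), measuring from the bottom-left corner of the bounding box.
Web: 8 × 220, A = 1 760 mm², y = 110 mm, Ī = 7 098 667 mm⁴.
Top flange (beyond web): 107 × 18, A = 1 926 mm², y = 211 mm, Ī = 52 002 mm⁴.
Bottom flange (beyond web): 107 × 18, A = 1 926 mm², y = 9 mm, Ī = 52 002 mm⁴.
Centroid: ȳ = ΣA·y / ΣA = 110 mm.
Transfer each piece to the centroidal x-axis using Ī + A·d² with d = y − 110:
  web: d = 0 mm → contributes +7 098 667 mm⁴
  top flange (beyond web): d = 101 mm → contributes +19 699 128 mm⁴
  bottom flange (beyond web): d = -101 mm → contributes +19 699 128 mm⁴
Total I = 46 496 923 mm⁴.
For the y-axis: x̄ = 111 mm.
Repeating about the centroidal y-axis gives I_y = 16 420 191 mm⁴.

I_x ≈ 4.65 × 10⁷ mm⁴, I_y ≈ 1.64 × 10⁷ mm⁴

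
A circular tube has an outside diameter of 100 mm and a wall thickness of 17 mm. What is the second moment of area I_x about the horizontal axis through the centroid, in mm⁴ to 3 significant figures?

Break the section into simple shapes (no overlaps), measuring from the bottom-left corner of the bounding box.
Outer circle: ⌀100, A = 7 854 mm², y = 50 mm, Ī = 4 908 739 mm⁴.
Bore (subtracted): ⌀66, A = 3421.2 mm², y = 50 mm, Ī = 931 420 mm⁴.
By symmetry the centroid is at mid-height, ȳ = 50 mm.
All pieces are centred on the horizontal axis through the centroid, so I = ΣĪ (holes subtracted) = 3 977 318 mm⁴.

I_x ≈ 3.98 × 10⁶ mm⁴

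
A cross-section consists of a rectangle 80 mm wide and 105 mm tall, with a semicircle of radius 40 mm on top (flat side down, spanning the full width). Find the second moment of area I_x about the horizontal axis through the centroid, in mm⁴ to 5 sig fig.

Treat the section as a set of non-overlapping primitives; coordinates are from the bounding-box lower-left.
Rectangular body: 80 × 105, A = 8 400 mm², y = 52.5 mm, Ī = 7 717 500 mm⁴.
Semicircular cap: semicircle r = 40, A = 2513.274 mm², y = 121.9765 mm, Ī = 280977.8 mm⁴.
Centroid: ȳ = ΣA·y / ΣA = 68.50011 mm.
Transfer each piece to the horizontal axis through the centroid using Ī + A·d² with d = y − 68.50011:
  rectangular body: d = -16.00011 mm → contributes +9 867 929 mm⁴
  semicircular cap: d = 53.47642 mm → contributes +7 468 257 mm⁴
Total I = 17 336 186 mm⁴.

I_x ≈ 1.7336 × 10⁷ mm⁴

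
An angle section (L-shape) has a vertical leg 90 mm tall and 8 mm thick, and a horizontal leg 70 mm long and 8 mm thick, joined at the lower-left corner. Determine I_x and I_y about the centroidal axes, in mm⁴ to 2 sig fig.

I_x ≈ 9.8 × 10⁵ mm⁴, I_y ≈ 5.2 × 10⁵ mm⁴

Break the section into simple shapes (no overlaps), measuring from the bottom-left corner of the bounding box.
Vertical leg: 8 × 90, A = 720 mm², y = 45 mm, Ī = 486 000 mm⁴.
Horizontal leg (remainder): 62 × 8, A = 496 mm², y = 4 mm, Ī = 2 645 mm⁴.
Centroid: ȳ = ΣA·y / ΣA = 28.28 mm.
Transfer each piece to the centroidal x-axis using Ī + A·d² with d = y − 28.28:
  vertical leg: d = 16.72 mm → contributes +687 371 mm⁴
  horizontal leg (remainder): d = -24.28 mm → contributes +294 958 mm⁴
Total I = 982 328 mm⁴.
For the y-axis: x̄ = 18.28 mm.
Repeating about the centroidal y-axis gives I_y = 522 488 mm⁴.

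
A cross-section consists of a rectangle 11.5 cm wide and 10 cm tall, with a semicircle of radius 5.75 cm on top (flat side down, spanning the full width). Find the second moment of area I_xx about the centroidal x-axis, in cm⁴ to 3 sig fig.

Split into non-overlapping primitives; take the origin at the lower-left of the bounding box.
Rectangular body: 11.5 × 10, A = 115 cm², y = 5 cm, Ī = 958.33 cm⁴.
Semicircular cap: semicircle r = 5.75, A = 51.934 cm², y = 12.44 cm, Ī = 119.98 cm⁴.
Centroid: ȳ = ΣA·y / ΣA = 7.3148 cm.
Transfer each piece to the centroidal x-axis using Ī + A·d² with d = y − 7.3148:
  rectangular body: d = -2.3148 cm → contributes +1574.5 cm⁴
  semicircular cap: d = 5.1256 cm → contributes +1484.4 cm⁴
Total I = 3058.9 cm⁴.

I_xx ≈ 3060 cm⁴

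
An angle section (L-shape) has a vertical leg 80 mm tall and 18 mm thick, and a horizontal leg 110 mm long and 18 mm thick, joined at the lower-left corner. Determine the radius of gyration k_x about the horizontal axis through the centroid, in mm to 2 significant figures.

k_x ≈ 22 mm

Treat the section as a set of non-overlapping primitives; coordinates are from the bounding-box lower-left.
Vertical leg: 18 × 80, A = 1 440 mm², y = 40 mm, Ī = 768 000 mm⁴.
Horizontal leg (remainder): 92 × 18, A = 1 656 mm², y = 9 mm, Ī = 44 712 mm⁴.
Centroid: ȳ = ΣA·y / ΣA = 23.42 mm.
Transfer each piece to the horizontal axis through the centroid using Ī + A·d² with d = y − 23.42:
  vertical leg: d = 16.58 mm → contributes +1 163 917 mm⁴
  horizontal leg (remainder): d = -14.42 mm → contributes +388 988 mm⁴
Total I = 1 552 905 mm⁴.
Radius of gyration: k = √(I/A) = √(1 552 905 / 3 096) = 22.4 mm.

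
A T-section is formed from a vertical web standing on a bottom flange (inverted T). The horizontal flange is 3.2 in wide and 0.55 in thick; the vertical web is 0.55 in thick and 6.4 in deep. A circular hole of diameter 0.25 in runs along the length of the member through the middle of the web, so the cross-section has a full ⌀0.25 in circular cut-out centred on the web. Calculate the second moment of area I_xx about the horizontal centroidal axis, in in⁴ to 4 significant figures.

Break the section into simple shapes (no overlaps), measuring from the bottom-left corner of the bounding box.
Flange: 3.2 × 0.55, A = 1.76 in², y = 0.275 in, Ī = 0.0443667 in⁴.
Web: 0.55 × 6.4, A = 3.52 in², y = 3.75 in, Ī = 12.0149 in⁴.
Hole (subtracted): ⌀0.25, A = 0.0490874 in², y = 3.75 in, Ī = 0.000191748 in⁴.
Centroid: ȳ = ΣA·y / ΣA = 2.5808 in.
Transfer each piece to the horizontal centroidal axis using Ī + A·d² with d = y − 2.5808:
  flange: d = -2.3058 in → contributes +9.40176 in⁴
  web: d = 1.1692 in → contributes +16.8269 in⁴
  hole: d = 1.1692 in → contributes −0.067296 in⁴
Total I = 26.1614 in⁴.

I_xx ≈ 26.16 in⁴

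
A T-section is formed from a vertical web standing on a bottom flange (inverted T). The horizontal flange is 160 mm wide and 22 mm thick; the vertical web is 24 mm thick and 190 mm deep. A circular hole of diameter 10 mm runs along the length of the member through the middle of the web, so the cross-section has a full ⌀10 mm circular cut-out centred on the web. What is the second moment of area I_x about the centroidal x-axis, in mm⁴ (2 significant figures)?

Decompose the section into non-overlapping parts with the origin at the bottom-left of its bounding rectangle.
Flange: 160 × 22, A = 3 520 mm², y = 11 mm, Ī = 141 973 mm⁴.
Web: 24 × 190, A = 4 560 mm², y = 117 mm, Ī = 13 718 000 mm⁴.
Hole (subtracted): ⌀10, A = 78.54 mm², y = 117 mm, Ī = 490.9 mm⁴.
Centroid: ȳ = ΣA·y / ΣA = 70.37 mm.
Transfer each piece to the centroidal x-axis using Ī + A·d² with d = y − 70.37:
  flange: d = -59.37 mm → contributes +12 548 636 mm⁴
  web: d = 46.63 mm → contributes +23 633 701 mm⁴
  hole: d = 46.63 mm → contributes −171 275 mm⁴
Total I = 36 011 061 mm⁴.

I_x ≈ 3.6 × 10⁷ mm⁴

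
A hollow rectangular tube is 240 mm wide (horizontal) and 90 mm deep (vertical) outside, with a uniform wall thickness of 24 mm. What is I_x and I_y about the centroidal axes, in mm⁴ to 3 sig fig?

I_x ≈ 1.34 × 10⁷ mm⁴, I_y ≈ 7.89 × 10⁷ mm⁴

Treat the section as a set of non-overlapping primitives; coordinates are from the bounding-box lower-left.
Outer rectangle: 240 × 90, A = 21 600 mm², y = 45 mm, Ī = 14 580 000 mm⁴.
Inner void (subtracted): 192 × 42, A = 8 064 mm², y = 45 mm, Ī = 1 185 408 mm⁴.
By symmetry the centroid is at mid-height, ȳ = 45 mm.
All pieces are centred on the centroidal x-axis, so I = ΣĪ (holes subtracted) = 13 394 592 mm⁴.
Repeating about the centroidal y-axis gives I_y = 78 907 392 mm⁴.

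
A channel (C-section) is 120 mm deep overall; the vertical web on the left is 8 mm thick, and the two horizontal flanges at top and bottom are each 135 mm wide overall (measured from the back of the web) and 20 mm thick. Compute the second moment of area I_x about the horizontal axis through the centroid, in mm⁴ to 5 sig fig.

Split into non-overlapping primitives; take the origin at the lower-left of the bounding box.
Web: 8 × 120, A = 960 mm², y = 60 mm, Ī = 1 152 000 mm⁴.
Top flange (beyond web): 127 × 20, A = 2 540 mm², y = 110 mm, Ī = 84666.67 mm⁴.
Bottom flange (beyond web): 127 × 20, A = 2 540 mm², y = 10 mm, Ī = 84666.67 mm⁴.
By symmetry the centroid is at mid-height, ȳ = 60 mm.
Transfer each piece to the horizontal axis through the centroid using Ī + A·d² with d = y − 60:
  web: d = 0 mm → contributes +1 152 000 mm⁴
  top flange (beyond web): d = 50 mm → contributes +6 434 667 mm⁴
  bottom flange (beyond web): d = -50 mm → contributes +6 434 667 mm⁴
Total I = 14 021 333 mm⁴.

I_x ≈ 1.4021 × 10⁷ mm⁴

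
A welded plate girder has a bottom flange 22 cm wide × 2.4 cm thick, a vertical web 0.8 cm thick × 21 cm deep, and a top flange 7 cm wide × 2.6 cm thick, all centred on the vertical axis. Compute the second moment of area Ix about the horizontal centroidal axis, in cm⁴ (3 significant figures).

Split into non-overlapping primitives; take the origin at the lower-left of the bounding box.
Bottom plate: 22 × 2.4, A = 52.8 cm², y = 1.2 cm, Ī = 25.344 cm⁴.
Web plate: 0.8 × 21, A = 16.8 cm², y = 12.9 cm, Ī = 617.4 cm⁴.
Top plate: 7 × 2.6, A = 18.2 cm², y = 24.7 cm, Ī = 10.253 cm⁴.
Centroid: ȳ = ΣA·y / ΣA = 8.31 cm.
Transfer each piece to the horizontal centroidal axis using Ī + A·d² with d = y − 8.31:
  bottom plate: d = -7.11 cm → contributes +2694.5 cm⁴
  web plate: d = 4.59 cm → contributes +971.34 cm⁴
  top plate: d = 16.39 cm → contributes +4899.3 cm⁴
Total I = 8565.2 cm⁴.

Ix ≈ 8570 cm⁴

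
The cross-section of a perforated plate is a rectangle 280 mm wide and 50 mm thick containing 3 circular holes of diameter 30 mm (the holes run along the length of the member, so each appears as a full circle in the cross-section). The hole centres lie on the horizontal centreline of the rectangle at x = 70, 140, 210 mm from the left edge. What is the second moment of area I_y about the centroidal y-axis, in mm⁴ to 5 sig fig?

Break the section into simple shapes (no overlaps), measuring from the bottom-left corner of the bounding box.
Plate: 280 × 50, A = 14 000 mm², x = 140 mm, Ī = 91 466 667 mm⁴.
Hole 1 (subtracted): ⌀30, A = 706.8583 mm², x = 70 mm, Ī = 39760.78 mm⁴.
Hole 2 (subtracted): ⌀30, A = 706.8583 mm², x = 140 mm, Ī = 39760.78 mm⁴.
Hole 3 (subtracted): ⌀30, A = 706.8583 mm², x = 210 mm, Ī = 39760.78 mm⁴.
By symmetry the centroid is at mid-width, x̄ = 140 mm.
Transfer each piece to the centroidal y-axis using Ī + A·d² with d = x − 140:
  plate: d = 0 mm → contributes +91 466 667 mm⁴
  hole 1: d = -70 mm → contributes −3 503 367 mm⁴
  hole 2: d = 0 mm → contributes −39760.78 mm⁴
  hole 3: d = 70 mm → contributes −3 503 367 mm⁴
Total I = 84 420 173 mm⁴.

I_y ≈ 8.4420 × 10⁷ mm⁴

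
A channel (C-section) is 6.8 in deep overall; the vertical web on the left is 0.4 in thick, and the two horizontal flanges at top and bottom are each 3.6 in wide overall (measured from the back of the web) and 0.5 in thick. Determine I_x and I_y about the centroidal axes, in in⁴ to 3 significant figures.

I_x ≈ 42.3 in⁴, I_y ≈ 7.53 in⁴

Decompose the section into non-overlapping parts with the origin at the bottom-left of its bounding rectangle.
Web: 0.4 × 6.8, A = 2.72 in², y = 3.4 in, Ī = 10.481 in⁴.
Top flange (beyond web): 3.2 × 0.5, A = 1.6 in², y = 6.55 in, Ī = 0.033333 in⁴.
Bottom flange (beyond web): 3.2 × 0.5, A = 1.6 in², y = 0.25 in, Ī = 0.033333 in⁴.
By symmetry the centroid is at mid-height, ȳ = 3.4 in.
Transfer each piece to the centroidal x-axis using Ī + A·d² with d = y − 3.4:
  web: d = 0 in → contributes +10.481 in⁴
  top flange (beyond web): d = 3.15 in → contributes +15.909 in⁴
  bottom flange (beyond web): d = -3.15 in → contributes +15.909 in⁴
Total I = 42.3 in⁴.
For the y-axis: x̄ = 1.173 in.
Repeating about the centroidal y-axis gives I_y = 7.5306 in⁴.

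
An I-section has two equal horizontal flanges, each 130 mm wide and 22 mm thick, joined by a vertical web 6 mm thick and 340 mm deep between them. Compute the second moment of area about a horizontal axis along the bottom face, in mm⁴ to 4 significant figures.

I_base ≈ 4.933 × 10⁸ mm⁴

Break the section into simple shapes (no overlaps), measuring from the bottom-left corner of the bounding box.
Bottom flange: 130 × 22, A = 2 860 mm², y = 11 mm, Ī = 115 353 mm⁴.
Web: 6 × 340, A = 2 040 mm², y = 192 mm, Ī = 19 652 000 mm⁴.
Top flange: 130 × 22, A = 2 860 mm², y = 373 mm, Ī = 115 353 mm⁴.
Transfer each piece to the base of the section using Ī + A·d² with d = y − 0:
  bottom flange: d = 11 mm → contributes +461 413 mm⁴
  web: d = 192 mm → contributes +94 854 560 mm⁴
  top flange: d = 373 mm → contributes +398 024 293 mm⁴
Total I = 493 340 267 mm⁴.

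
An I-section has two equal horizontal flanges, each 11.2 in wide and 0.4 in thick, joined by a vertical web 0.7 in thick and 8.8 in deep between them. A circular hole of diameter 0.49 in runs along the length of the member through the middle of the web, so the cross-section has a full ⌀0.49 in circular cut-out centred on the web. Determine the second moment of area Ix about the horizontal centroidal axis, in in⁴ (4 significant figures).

Ix ≈ 229.5 in⁴

Decompose the section into non-overlapping parts with the origin at the bottom-left of its bounding rectangle.
Bottom flange: 11.2 × 0.4, A = 4.48 in², y = 0.2 in, Ī = 0.0597333 in⁴.
Web: 0.7 × 8.8, A = 6.16 in², y = 4.8 in, Ī = 39.7525 in⁴.
Top flange: 11.2 × 0.4, A = 4.48 in², y = 9.4 in, Ī = 0.0597333 in⁴.
Hole (subtracted): ⌀0.49, A = 0.188574 in², y = 4.8 in, Ī = 0.00282979 in⁴.
By symmetry the centroid is at mid-height, ȳ = 4.8 in.
Transfer each piece to the horizontal centroidal axis using Ī + A·d² with d = y − 4.8:
  bottom flange: d = -4.6 in → contributes +94.8565 in⁴
  web: d = 0 in → contributes +39.7525 in⁴
  top flange: d = 4.6 in → contributes +94.8565 in⁴
  hole: d = 0 in → contributes −0.00282979 in⁴
Total I = 229.463 in⁴.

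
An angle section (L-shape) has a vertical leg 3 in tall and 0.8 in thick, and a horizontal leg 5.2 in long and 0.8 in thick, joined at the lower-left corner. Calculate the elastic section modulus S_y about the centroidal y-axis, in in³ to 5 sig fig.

S_y ≈ 4.7490 in³

Break the section into simple shapes (no overlaps), measuring from the bottom-left corner of the bounding box.
Vertical leg: 0.8 × 3, A = 2.4 in², x = 0.4 in, Ī = 0.128 in⁴.
Horizontal leg (remainder): 4.4 × 0.8, A = 3.52 in², x = 3 in, Ī = 5.678933 in⁴.
Centroid: x̄ = ΣA·x / ΣA = 1.945946 in.
Transfer each piece to the centroidal y-axis using Ī + A·d² with d = x − 1.945946:
  vertical leg: d = -1.545946 in → contributes +5.863877 in⁴
  horizontal leg (remainder): d = 1.054054 in → contributes +9.589759 in⁴
Total I = 15.45364 in⁴.
Extreme fibre distance c = 3.254054 in; S = I/c = 4.749041 in³.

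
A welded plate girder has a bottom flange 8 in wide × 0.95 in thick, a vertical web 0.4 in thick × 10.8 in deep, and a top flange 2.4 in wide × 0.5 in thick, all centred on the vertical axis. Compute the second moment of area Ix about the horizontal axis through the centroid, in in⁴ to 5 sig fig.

Break the section into simple shapes (no overlaps), measuring from the bottom-left corner of the bounding box.
Bottom plate: 8 × 0.95, A = 7.6 in², y = 0.475 in, Ī = 0.5715833 in⁴.
Web plate: 0.4 × 10.8, A = 4.32 in², y = 6.35 in, Ī = 41.9904 in⁴.
Top plate: 2.4 × 0.5, A = 1.2 in², y = 12 in, Ī = 0.025 in⁴.
Centroid: ȳ = ΣA·y / ΣA = 3.463567 in.
Transfer each piece to the horizontal axis through the centroid using Ī + A·d² with d = y − 3.463567:
  bottom plate: d = -2.988567 in → contributes +68.45124 in⁴
  web plate: d = 2.886433 in → contributes +77.98246 in⁴
  top plate: d = 8.536433 in → contributes +87.46982 in⁴
Total I = 233.9035 in⁴.

Ix ≈ 233.90 in⁴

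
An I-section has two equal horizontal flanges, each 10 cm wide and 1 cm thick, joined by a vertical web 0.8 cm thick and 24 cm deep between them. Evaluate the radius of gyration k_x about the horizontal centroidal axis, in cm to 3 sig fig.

Treat the section as a set of non-overlapping primitives; coordinates are from the bounding-box lower-left.
Bottom flange: 10 × 1, A = 10 cm², y = 0.5 cm, Ī = 0.83333 cm⁴.
Web: 0.8 × 24, A = 19.2 cm², y = 13 cm, Ī = 921.6 cm⁴.
Top flange: 10 × 1, A = 10 cm², y = 25.5 cm, Ī = 0.83333 cm⁴.
By symmetry the centroid is at mid-height, ȳ = 13 cm.
Transfer each piece to the horizontal centroidal axis using Ī + A·d² with d = y − 13:
  bottom flange: d = -12.5 cm → contributes +1563.3 cm⁴
  web: d = 0 cm → contributes +921.6 cm⁴
  top flange: d = 12.5 cm → contributes +1563.3 cm⁴
Total I = 4048.3 cm⁴.
Radius of gyration: k = √(I/A) = √(4048.3 / 39.2) = 10.162 cm.

k_x ≈ 10.2 cm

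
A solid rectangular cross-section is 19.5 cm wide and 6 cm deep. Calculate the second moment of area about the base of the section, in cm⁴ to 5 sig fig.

The section: 19.5 × 6, A = 117 cm², y = 3 cm, Ī = 351 cm⁴.
Transfer it to the base of the section using Ī + A·d² with d = y − 0:
  the section: d = 3 cm → contributes +1 404 cm⁴
Total I = 1 404 cm⁴.

I_base ≈ 1404.0 cm⁴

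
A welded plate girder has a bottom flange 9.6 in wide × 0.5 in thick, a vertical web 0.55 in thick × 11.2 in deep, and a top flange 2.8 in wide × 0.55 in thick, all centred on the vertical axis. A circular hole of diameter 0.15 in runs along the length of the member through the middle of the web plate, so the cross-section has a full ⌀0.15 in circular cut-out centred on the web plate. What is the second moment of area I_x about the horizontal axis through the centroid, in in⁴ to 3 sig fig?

I_x ≈ 253 in⁴

Break the section into simple shapes (no overlaps), measuring from the bottom-left corner of the bounding box.
Bottom plate: 9.6 × 0.5, A = 4.8 in², y = 0.25 in, Ī = 0.1 in⁴.
Web plate: 0.55 × 11.2, A = 6.16 in², y = 6.1 in, Ī = 64.393 in⁴.
Top plate: 2.8 × 0.55, A = 1.54 in², y = 11.975 in, Ī = 0.038821 in⁴.
Hole (subtracted): ⌀0.15, A = 0.017671 in², y = 6.1 in, Ī = 0.00002485 in⁴.
Centroid: ȳ = ΣA·y / ΣA = 4.5752 in.
Transfer each piece to the horizontal axis through the centroid using Ī + A·d² with d = y − 4.5752:
  bottom plate: d = -4.3252 in → contributes +89.897 in⁴
  web plate: d = 1.5248 in → contributes +78.714 in⁴
  top plate: d = 7.3998 in → contributes +84.364 in⁴
  hole: d = 1.5248 in → contributes −0.041109 in⁴
Total I = 252.93 in⁴.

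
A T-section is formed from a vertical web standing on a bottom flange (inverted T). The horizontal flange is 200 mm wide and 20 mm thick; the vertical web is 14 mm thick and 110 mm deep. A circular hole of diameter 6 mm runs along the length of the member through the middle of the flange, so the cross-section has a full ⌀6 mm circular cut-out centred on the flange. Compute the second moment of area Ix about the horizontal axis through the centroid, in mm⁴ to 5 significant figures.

Treat the section as a set of non-overlapping primitives; coordinates are from the bounding-box lower-left.
Flange: 200 × 20, A = 4 000 mm², y = 10 mm, Ī = 133333.3 mm⁴.
Web: 14 × 110, A = 1 540 mm², y = 75 mm, Ī = 1 552 833 mm⁴.
Hole (subtracted): ⌀6, A = 28.27433 mm², y = 10 mm, Ī = 63.61725 mm⁴.
Centroid: ȳ = ΣA·y / ΣA = 28.16128 mm.
Transfer each piece to the horizontal axis through the centroid using Ī + A·d² with d = y − 28.16128:
  flange: d = -18.16128 mm → contributes +1 452 662 mm⁴
  web: d = 46.83872 mm → contributes +4 931 386 mm⁴
  hole: d = -18.16128 mm → contributes −9389.401 mm⁴
Total I = 6 374 659 mm⁴.

Ix ≈ 6.3747 × 10⁶ mm⁴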